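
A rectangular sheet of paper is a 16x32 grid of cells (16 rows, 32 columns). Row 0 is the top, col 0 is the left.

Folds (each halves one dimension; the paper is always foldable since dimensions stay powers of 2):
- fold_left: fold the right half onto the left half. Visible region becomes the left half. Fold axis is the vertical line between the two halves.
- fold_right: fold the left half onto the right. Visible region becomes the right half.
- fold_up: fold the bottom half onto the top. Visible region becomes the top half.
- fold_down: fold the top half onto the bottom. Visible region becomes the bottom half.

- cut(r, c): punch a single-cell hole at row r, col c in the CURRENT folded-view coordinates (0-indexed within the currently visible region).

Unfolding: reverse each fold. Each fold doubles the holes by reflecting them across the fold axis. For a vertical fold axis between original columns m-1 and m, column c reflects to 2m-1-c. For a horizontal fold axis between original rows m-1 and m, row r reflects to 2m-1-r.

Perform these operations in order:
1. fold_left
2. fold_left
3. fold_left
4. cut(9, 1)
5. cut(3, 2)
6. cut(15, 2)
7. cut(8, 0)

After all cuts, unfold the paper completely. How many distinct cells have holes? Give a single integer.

Op 1 fold_left: fold axis v@16; visible region now rows[0,16) x cols[0,16) = 16x16
Op 2 fold_left: fold axis v@8; visible region now rows[0,16) x cols[0,8) = 16x8
Op 3 fold_left: fold axis v@4; visible region now rows[0,16) x cols[0,4) = 16x4
Op 4 cut(9, 1): punch at orig (9,1); cuts so far [(9, 1)]; region rows[0,16) x cols[0,4) = 16x4
Op 5 cut(3, 2): punch at orig (3,2); cuts so far [(3, 2), (9, 1)]; region rows[0,16) x cols[0,4) = 16x4
Op 6 cut(15, 2): punch at orig (15,2); cuts so far [(3, 2), (9, 1), (15, 2)]; region rows[0,16) x cols[0,4) = 16x4
Op 7 cut(8, 0): punch at orig (8,0); cuts so far [(3, 2), (8, 0), (9, 1), (15, 2)]; region rows[0,16) x cols[0,4) = 16x4
Unfold 1 (reflect across v@4): 8 holes -> [(3, 2), (3, 5), (8, 0), (8, 7), (9, 1), (9, 6), (15, 2), (15, 5)]
Unfold 2 (reflect across v@8): 16 holes -> [(3, 2), (3, 5), (3, 10), (3, 13), (8, 0), (8, 7), (8, 8), (8, 15), (9, 1), (9, 6), (9, 9), (9, 14), (15, 2), (15, 5), (15, 10), (15, 13)]
Unfold 3 (reflect across v@16): 32 holes -> [(3, 2), (3, 5), (3, 10), (3, 13), (3, 18), (3, 21), (3, 26), (3, 29), (8, 0), (8, 7), (8, 8), (8, 15), (8, 16), (8, 23), (8, 24), (8, 31), (9, 1), (9, 6), (9, 9), (9, 14), (9, 17), (9, 22), (9, 25), (9, 30), (15, 2), (15, 5), (15, 10), (15, 13), (15, 18), (15, 21), (15, 26), (15, 29)]

Answer: 32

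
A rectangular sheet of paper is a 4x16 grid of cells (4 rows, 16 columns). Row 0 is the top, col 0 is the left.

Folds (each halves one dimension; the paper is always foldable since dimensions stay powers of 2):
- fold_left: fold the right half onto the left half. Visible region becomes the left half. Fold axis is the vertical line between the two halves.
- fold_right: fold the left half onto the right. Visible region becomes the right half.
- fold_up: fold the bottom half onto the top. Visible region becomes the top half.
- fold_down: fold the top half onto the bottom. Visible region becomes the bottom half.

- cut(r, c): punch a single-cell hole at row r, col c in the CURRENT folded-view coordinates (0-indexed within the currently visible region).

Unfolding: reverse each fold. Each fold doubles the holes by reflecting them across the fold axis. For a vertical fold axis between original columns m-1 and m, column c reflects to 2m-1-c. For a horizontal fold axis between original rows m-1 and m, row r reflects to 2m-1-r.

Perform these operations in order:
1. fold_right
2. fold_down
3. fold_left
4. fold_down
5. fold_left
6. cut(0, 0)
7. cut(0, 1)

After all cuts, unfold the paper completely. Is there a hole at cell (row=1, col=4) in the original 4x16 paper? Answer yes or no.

Answer: yes

Derivation:
Op 1 fold_right: fold axis v@8; visible region now rows[0,4) x cols[8,16) = 4x8
Op 2 fold_down: fold axis h@2; visible region now rows[2,4) x cols[8,16) = 2x8
Op 3 fold_left: fold axis v@12; visible region now rows[2,4) x cols[8,12) = 2x4
Op 4 fold_down: fold axis h@3; visible region now rows[3,4) x cols[8,12) = 1x4
Op 5 fold_left: fold axis v@10; visible region now rows[3,4) x cols[8,10) = 1x2
Op 6 cut(0, 0): punch at orig (3,8); cuts so far [(3, 8)]; region rows[3,4) x cols[8,10) = 1x2
Op 7 cut(0, 1): punch at orig (3,9); cuts so far [(3, 8), (3, 9)]; region rows[3,4) x cols[8,10) = 1x2
Unfold 1 (reflect across v@10): 4 holes -> [(3, 8), (3, 9), (3, 10), (3, 11)]
Unfold 2 (reflect across h@3): 8 holes -> [(2, 8), (2, 9), (2, 10), (2, 11), (3, 8), (3, 9), (3, 10), (3, 11)]
Unfold 3 (reflect across v@12): 16 holes -> [(2, 8), (2, 9), (2, 10), (2, 11), (2, 12), (2, 13), (2, 14), (2, 15), (3, 8), (3, 9), (3, 10), (3, 11), (3, 12), (3, 13), (3, 14), (3, 15)]
Unfold 4 (reflect across h@2): 32 holes -> [(0, 8), (0, 9), (0, 10), (0, 11), (0, 12), (0, 13), (0, 14), (0, 15), (1, 8), (1, 9), (1, 10), (1, 11), (1, 12), (1, 13), (1, 14), (1, 15), (2, 8), (2, 9), (2, 10), (2, 11), (2, 12), (2, 13), (2, 14), (2, 15), (3, 8), (3, 9), (3, 10), (3, 11), (3, 12), (3, 13), (3, 14), (3, 15)]
Unfold 5 (reflect across v@8): 64 holes -> [(0, 0), (0, 1), (0, 2), (0, 3), (0, 4), (0, 5), (0, 6), (0, 7), (0, 8), (0, 9), (0, 10), (0, 11), (0, 12), (0, 13), (0, 14), (0, 15), (1, 0), (1, 1), (1, 2), (1, 3), (1, 4), (1, 5), (1, 6), (1, 7), (1, 8), (1, 9), (1, 10), (1, 11), (1, 12), (1, 13), (1, 14), (1, 15), (2, 0), (2, 1), (2, 2), (2, 3), (2, 4), (2, 5), (2, 6), (2, 7), (2, 8), (2, 9), (2, 10), (2, 11), (2, 12), (2, 13), (2, 14), (2, 15), (3, 0), (3, 1), (3, 2), (3, 3), (3, 4), (3, 5), (3, 6), (3, 7), (3, 8), (3, 9), (3, 10), (3, 11), (3, 12), (3, 13), (3, 14), (3, 15)]
Holes: [(0, 0), (0, 1), (0, 2), (0, 3), (0, 4), (0, 5), (0, 6), (0, 7), (0, 8), (0, 9), (0, 10), (0, 11), (0, 12), (0, 13), (0, 14), (0, 15), (1, 0), (1, 1), (1, 2), (1, 3), (1, 4), (1, 5), (1, 6), (1, 7), (1, 8), (1, 9), (1, 10), (1, 11), (1, 12), (1, 13), (1, 14), (1, 15), (2, 0), (2, 1), (2, 2), (2, 3), (2, 4), (2, 5), (2, 6), (2, 7), (2, 8), (2, 9), (2, 10), (2, 11), (2, 12), (2, 13), (2, 14), (2, 15), (3, 0), (3, 1), (3, 2), (3, 3), (3, 4), (3, 5), (3, 6), (3, 7), (3, 8), (3, 9), (3, 10), (3, 11), (3, 12), (3, 13), (3, 14), (3, 15)]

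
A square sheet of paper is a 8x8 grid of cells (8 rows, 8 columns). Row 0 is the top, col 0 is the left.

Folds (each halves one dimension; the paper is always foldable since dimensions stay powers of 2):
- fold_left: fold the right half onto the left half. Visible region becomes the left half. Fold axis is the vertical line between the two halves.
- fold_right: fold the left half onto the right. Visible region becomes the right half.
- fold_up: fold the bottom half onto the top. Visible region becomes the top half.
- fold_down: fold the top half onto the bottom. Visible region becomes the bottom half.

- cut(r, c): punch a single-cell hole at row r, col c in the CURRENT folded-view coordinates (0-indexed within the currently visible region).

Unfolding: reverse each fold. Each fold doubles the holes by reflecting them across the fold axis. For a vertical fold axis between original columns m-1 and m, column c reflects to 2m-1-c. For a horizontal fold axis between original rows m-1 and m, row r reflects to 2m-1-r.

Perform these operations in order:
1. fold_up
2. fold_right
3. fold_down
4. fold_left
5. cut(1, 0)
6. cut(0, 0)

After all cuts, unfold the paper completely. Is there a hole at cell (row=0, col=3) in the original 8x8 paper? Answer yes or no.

Op 1 fold_up: fold axis h@4; visible region now rows[0,4) x cols[0,8) = 4x8
Op 2 fold_right: fold axis v@4; visible region now rows[0,4) x cols[4,8) = 4x4
Op 3 fold_down: fold axis h@2; visible region now rows[2,4) x cols[4,8) = 2x4
Op 4 fold_left: fold axis v@6; visible region now rows[2,4) x cols[4,6) = 2x2
Op 5 cut(1, 0): punch at orig (3,4); cuts so far [(3, 4)]; region rows[2,4) x cols[4,6) = 2x2
Op 6 cut(0, 0): punch at orig (2,4); cuts so far [(2, 4), (3, 4)]; region rows[2,4) x cols[4,6) = 2x2
Unfold 1 (reflect across v@6): 4 holes -> [(2, 4), (2, 7), (3, 4), (3, 7)]
Unfold 2 (reflect across h@2): 8 holes -> [(0, 4), (0, 7), (1, 4), (1, 7), (2, 4), (2, 7), (3, 4), (3, 7)]
Unfold 3 (reflect across v@4): 16 holes -> [(0, 0), (0, 3), (0, 4), (0, 7), (1, 0), (1, 3), (1, 4), (1, 7), (2, 0), (2, 3), (2, 4), (2, 7), (3, 0), (3, 3), (3, 4), (3, 7)]
Unfold 4 (reflect across h@4): 32 holes -> [(0, 0), (0, 3), (0, 4), (0, 7), (1, 0), (1, 3), (1, 4), (1, 7), (2, 0), (2, 3), (2, 4), (2, 7), (3, 0), (3, 3), (3, 4), (3, 7), (4, 0), (4, 3), (4, 4), (4, 7), (5, 0), (5, 3), (5, 4), (5, 7), (6, 0), (6, 3), (6, 4), (6, 7), (7, 0), (7, 3), (7, 4), (7, 7)]
Holes: [(0, 0), (0, 3), (0, 4), (0, 7), (1, 0), (1, 3), (1, 4), (1, 7), (2, 0), (2, 3), (2, 4), (2, 7), (3, 0), (3, 3), (3, 4), (3, 7), (4, 0), (4, 3), (4, 4), (4, 7), (5, 0), (5, 3), (5, 4), (5, 7), (6, 0), (6, 3), (6, 4), (6, 7), (7, 0), (7, 3), (7, 4), (7, 7)]

Answer: yes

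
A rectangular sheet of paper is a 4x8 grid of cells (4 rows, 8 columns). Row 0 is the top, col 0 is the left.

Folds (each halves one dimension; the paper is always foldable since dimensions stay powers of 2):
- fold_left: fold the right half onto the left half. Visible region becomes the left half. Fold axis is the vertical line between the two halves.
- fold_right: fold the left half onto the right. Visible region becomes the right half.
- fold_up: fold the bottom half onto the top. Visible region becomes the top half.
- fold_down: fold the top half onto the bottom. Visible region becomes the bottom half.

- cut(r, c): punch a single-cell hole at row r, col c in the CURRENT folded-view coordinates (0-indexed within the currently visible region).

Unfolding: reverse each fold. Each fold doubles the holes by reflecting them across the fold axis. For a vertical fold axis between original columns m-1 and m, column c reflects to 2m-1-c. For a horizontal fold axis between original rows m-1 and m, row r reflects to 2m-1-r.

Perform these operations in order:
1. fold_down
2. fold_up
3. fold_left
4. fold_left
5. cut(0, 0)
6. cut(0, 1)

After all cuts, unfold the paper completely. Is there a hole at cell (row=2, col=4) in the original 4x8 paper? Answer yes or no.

Op 1 fold_down: fold axis h@2; visible region now rows[2,4) x cols[0,8) = 2x8
Op 2 fold_up: fold axis h@3; visible region now rows[2,3) x cols[0,8) = 1x8
Op 3 fold_left: fold axis v@4; visible region now rows[2,3) x cols[0,4) = 1x4
Op 4 fold_left: fold axis v@2; visible region now rows[2,3) x cols[0,2) = 1x2
Op 5 cut(0, 0): punch at orig (2,0); cuts so far [(2, 0)]; region rows[2,3) x cols[0,2) = 1x2
Op 6 cut(0, 1): punch at orig (2,1); cuts so far [(2, 0), (2, 1)]; region rows[2,3) x cols[0,2) = 1x2
Unfold 1 (reflect across v@2): 4 holes -> [(2, 0), (2, 1), (2, 2), (2, 3)]
Unfold 2 (reflect across v@4): 8 holes -> [(2, 0), (2, 1), (2, 2), (2, 3), (2, 4), (2, 5), (2, 6), (2, 7)]
Unfold 3 (reflect across h@3): 16 holes -> [(2, 0), (2, 1), (2, 2), (2, 3), (2, 4), (2, 5), (2, 6), (2, 7), (3, 0), (3, 1), (3, 2), (3, 3), (3, 4), (3, 5), (3, 6), (3, 7)]
Unfold 4 (reflect across h@2): 32 holes -> [(0, 0), (0, 1), (0, 2), (0, 3), (0, 4), (0, 5), (0, 6), (0, 7), (1, 0), (1, 1), (1, 2), (1, 3), (1, 4), (1, 5), (1, 6), (1, 7), (2, 0), (2, 1), (2, 2), (2, 3), (2, 4), (2, 5), (2, 6), (2, 7), (3, 0), (3, 1), (3, 2), (3, 3), (3, 4), (3, 5), (3, 6), (3, 7)]
Holes: [(0, 0), (0, 1), (0, 2), (0, 3), (0, 4), (0, 5), (0, 6), (0, 7), (1, 0), (1, 1), (1, 2), (1, 3), (1, 4), (1, 5), (1, 6), (1, 7), (2, 0), (2, 1), (2, 2), (2, 3), (2, 4), (2, 5), (2, 6), (2, 7), (3, 0), (3, 1), (3, 2), (3, 3), (3, 4), (3, 5), (3, 6), (3, 7)]

Answer: yes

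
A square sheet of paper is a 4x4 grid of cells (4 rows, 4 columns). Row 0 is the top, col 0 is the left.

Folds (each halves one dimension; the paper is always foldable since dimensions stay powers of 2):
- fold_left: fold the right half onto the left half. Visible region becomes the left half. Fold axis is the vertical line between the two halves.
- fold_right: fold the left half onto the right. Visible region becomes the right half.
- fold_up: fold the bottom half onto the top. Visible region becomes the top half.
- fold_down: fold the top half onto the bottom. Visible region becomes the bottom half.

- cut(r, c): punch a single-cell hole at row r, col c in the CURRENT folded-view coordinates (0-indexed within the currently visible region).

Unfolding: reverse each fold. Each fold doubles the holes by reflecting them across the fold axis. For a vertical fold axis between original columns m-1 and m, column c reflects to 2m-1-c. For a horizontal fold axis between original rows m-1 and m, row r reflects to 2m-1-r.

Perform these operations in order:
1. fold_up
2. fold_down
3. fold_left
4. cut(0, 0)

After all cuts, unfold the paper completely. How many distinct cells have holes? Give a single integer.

Answer: 8

Derivation:
Op 1 fold_up: fold axis h@2; visible region now rows[0,2) x cols[0,4) = 2x4
Op 2 fold_down: fold axis h@1; visible region now rows[1,2) x cols[0,4) = 1x4
Op 3 fold_left: fold axis v@2; visible region now rows[1,2) x cols[0,2) = 1x2
Op 4 cut(0, 0): punch at orig (1,0); cuts so far [(1, 0)]; region rows[1,2) x cols[0,2) = 1x2
Unfold 1 (reflect across v@2): 2 holes -> [(1, 0), (1, 3)]
Unfold 2 (reflect across h@1): 4 holes -> [(0, 0), (0, 3), (1, 0), (1, 3)]
Unfold 3 (reflect across h@2): 8 holes -> [(0, 0), (0, 3), (1, 0), (1, 3), (2, 0), (2, 3), (3, 0), (3, 3)]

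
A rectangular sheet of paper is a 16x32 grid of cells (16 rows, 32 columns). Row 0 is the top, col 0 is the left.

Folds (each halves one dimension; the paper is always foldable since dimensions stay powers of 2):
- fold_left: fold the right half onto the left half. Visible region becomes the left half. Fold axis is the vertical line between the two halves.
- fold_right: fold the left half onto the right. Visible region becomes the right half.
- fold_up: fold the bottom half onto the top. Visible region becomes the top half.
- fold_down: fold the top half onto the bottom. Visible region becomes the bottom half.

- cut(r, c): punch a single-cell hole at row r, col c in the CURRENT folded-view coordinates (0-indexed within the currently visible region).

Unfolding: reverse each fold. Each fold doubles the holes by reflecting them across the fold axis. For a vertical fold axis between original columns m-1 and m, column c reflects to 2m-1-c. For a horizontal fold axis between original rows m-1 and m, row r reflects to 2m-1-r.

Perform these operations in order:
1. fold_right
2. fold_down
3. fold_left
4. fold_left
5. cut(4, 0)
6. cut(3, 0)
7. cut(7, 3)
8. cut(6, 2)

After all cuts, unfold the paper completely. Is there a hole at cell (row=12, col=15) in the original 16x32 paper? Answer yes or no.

Answer: yes

Derivation:
Op 1 fold_right: fold axis v@16; visible region now rows[0,16) x cols[16,32) = 16x16
Op 2 fold_down: fold axis h@8; visible region now rows[8,16) x cols[16,32) = 8x16
Op 3 fold_left: fold axis v@24; visible region now rows[8,16) x cols[16,24) = 8x8
Op 4 fold_left: fold axis v@20; visible region now rows[8,16) x cols[16,20) = 8x4
Op 5 cut(4, 0): punch at orig (12,16); cuts so far [(12, 16)]; region rows[8,16) x cols[16,20) = 8x4
Op 6 cut(3, 0): punch at orig (11,16); cuts so far [(11, 16), (12, 16)]; region rows[8,16) x cols[16,20) = 8x4
Op 7 cut(7, 3): punch at orig (15,19); cuts so far [(11, 16), (12, 16), (15, 19)]; region rows[8,16) x cols[16,20) = 8x4
Op 8 cut(6, 2): punch at orig (14,18); cuts so far [(11, 16), (12, 16), (14, 18), (15, 19)]; region rows[8,16) x cols[16,20) = 8x4
Unfold 1 (reflect across v@20): 8 holes -> [(11, 16), (11, 23), (12, 16), (12, 23), (14, 18), (14, 21), (15, 19), (15, 20)]
Unfold 2 (reflect across v@24): 16 holes -> [(11, 16), (11, 23), (11, 24), (11, 31), (12, 16), (12, 23), (12, 24), (12, 31), (14, 18), (14, 21), (14, 26), (14, 29), (15, 19), (15, 20), (15, 27), (15, 28)]
Unfold 3 (reflect across h@8): 32 holes -> [(0, 19), (0, 20), (0, 27), (0, 28), (1, 18), (1, 21), (1, 26), (1, 29), (3, 16), (3, 23), (3, 24), (3, 31), (4, 16), (4, 23), (4, 24), (4, 31), (11, 16), (11, 23), (11, 24), (11, 31), (12, 16), (12, 23), (12, 24), (12, 31), (14, 18), (14, 21), (14, 26), (14, 29), (15, 19), (15, 20), (15, 27), (15, 28)]
Unfold 4 (reflect across v@16): 64 holes -> [(0, 3), (0, 4), (0, 11), (0, 12), (0, 19), (0, 20), (0, 27), (0, 28), (1, 2), (1, 5), (1, 10), (1, 13), (1, 18), (1, 21), (1, 26), (1, 29), (3, 0), (3, 7), (3, 8), (3, 15), (3, 16), (3, 23), (3, 24), (3, 31), (4, 0), (4, 7), (4, 8), (4, 15), (4, 16), (4, 23), (4, 24), (4, 31), (11, 0), (11, 7), (11, 8), (11, 15), (11, 16), (11, 23), (11, 24), (11, 31), (12, 0), (12, 7), (12, 8), (12, 15), (12, 16), (12, 23), (12, 24), (12, 31), (14, 2), (14, 5), (14, 10), (14, 13), (14, 18), (14, 21), (14, 26), (14, 29), (15, 3), (15, 4), (15, 11), (15, 12), (15, 19), (15, 20), (15, 27), (15, 28)]
Holes: [(0, 3), (0, 4), (0, 11), (0, 12), (0, 19), (0, 20), (0, 27), (0, 28), (1, 2), (1, 5), (1, 10), (1, 13), (1, 18), (1, 21), (1, 26), (1, 29), (3, 0), (3, 7), (3, 8), (3, 15), (3, 16), (3, 23), (3, 24), (3, 31), (4, 0), (4, 7), (4, 8), (4, 15), (4, 16), (4, 23), (4, 24), (4, 31), (11, 0), (11, 7), (11, 8), (11, 15), (11, 16), (11, 23), (11, 24), (11, 31), (12, 0), (12, 7), (12, 8), (12, 15), (12, 16), (12, 23), (12, 24), (12, 31), (14, 2), (14, 5), (14, 10), (14, 13), (14, 18), (14, 21), (14, 26), (14, 29), (15, 3), (15, 4), (15, 11), (15, 12), (15, 19), (15, 20), (15, 27), (15, 28)]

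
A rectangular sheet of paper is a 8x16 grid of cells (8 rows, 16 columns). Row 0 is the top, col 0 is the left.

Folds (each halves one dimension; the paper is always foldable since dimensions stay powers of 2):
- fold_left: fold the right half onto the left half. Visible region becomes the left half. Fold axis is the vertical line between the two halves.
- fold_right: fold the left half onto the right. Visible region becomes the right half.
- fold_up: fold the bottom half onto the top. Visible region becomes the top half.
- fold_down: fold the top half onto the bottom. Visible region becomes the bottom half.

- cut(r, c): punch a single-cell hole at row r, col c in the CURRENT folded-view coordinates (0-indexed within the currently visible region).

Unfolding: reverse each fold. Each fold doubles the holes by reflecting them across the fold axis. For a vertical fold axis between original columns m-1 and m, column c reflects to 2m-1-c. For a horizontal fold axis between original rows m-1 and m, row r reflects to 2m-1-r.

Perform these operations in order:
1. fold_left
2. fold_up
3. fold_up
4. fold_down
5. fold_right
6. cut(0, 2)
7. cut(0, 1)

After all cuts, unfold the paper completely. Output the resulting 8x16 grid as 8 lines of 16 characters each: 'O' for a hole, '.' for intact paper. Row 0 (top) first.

Answer: .OO..OO..OO..OO.
.OO..OO..OO..OO.
.OO..OO..OO..OO.
.OO..OO..OO..OO.
.OO..OO..OO..OO.
.OO..OO..OO..OO.
.OO..OO..OO..OO.
.OO..OO..OO..OO.

Derivation:
Op 1 fold_left: fold axis v@8; visible region now rows[0,8) x cols[0,8) = 8x8
Op 2 fold_up: fold axis h@4; visible region now rows[0,4) x cols[0,8) = 4x8
Op 3 fold_up: fold axis h@2; visible region now rows[0,2) x cols[0,8) = 2x8
Op 4 fold_down: fold axis h@1; visible region now rows[1,2) x cols[0,8) = 1x8
Op 5 fold_right: fold axis v@4; visible region now rows[1,2) x cols[4,8) = 1x4
Op 6 cut(0, 2): punch at orig (1,6); cuts so far [(1, 6)]; region rows[1,2) x cols[4,8) = 1x4
Op 7 cut(0, 1): punch at orig (1,5); cuts so far [(1, 5), (1, 6)]; region rows[1,2) x cols[4,8) = 1x4
Unfold 1 (reflect across v@4): 4 holes -> [(1, 1), (1, 2), (1, 5), (1, 6)]
Unfold 2 (reflect across h@1): 8 holes -> [(0, 1), (0, 2), (0, 5), (0, 6), (1, 1), (1, 2), (1, 5), (1, 6)]
Unfold 3 (reflect across h@2): 16 holes -> [(0, 1), (0, 2), (0, 5), (0, 6), (1, 1), (1, 2), (1, 5), (1, 6), (2, 1), (2, 2), (2, 5), (2, 6), (3, 1), (3, 2), (3, 5), (3, 6)]
Unfold 4 (reflect across h@4): 32 holes -> [(0, 1), (0, 2), (0, 5), (0, 6), (1, 1), (1, 2), (1, 5), (1, 6), (2, 1), (2, 2), (2, 5), (2, 6), (3, 1), (3, 2), (3, 5), (3, 6), (4, 1), (4, 2), (4, 5), (4, 6), (5, 1), (5, 2), (5, 5), (5, 6), (6, 1), (6, 2), (6, 5), (6, 6), (7, 1), (7, 2), (7, 5), (7, 6)]
Unfold 5 (reflect across v@8): 64 holes -> [(0, 1), (0, 2), (0, 5), (0, 6), (0, 9), (0, 10), (0, 13), (0, 14), (1, 1), (1, 2), (1, 5), (1, 6), (1, 9), (1, 10), (1, 13), (1, 14), (2, 1), (2, 2), (2, 5), (2, 6), (2, 9), (2, 10), (2, 13), (2, 14), (3, 1), (3, 2), (3, 5), (3, 6), (3, 9), (3, 10), (3, 13), (3, 14), (4, 1), (4, 2), (4, 5), (4, 6), (4, 9), (4, 10), (4, 13), (4, 14), (5, 1), (5, 2), (5, 5), (5, 6), (5, 9), (5, 10), (5, 13), (5, 14), (6, 1), (6, 2), (6, 5), (6, 6), (6, 9), (6, 10), (6, 13), (6, 14), (7, 1), (7, 2), (7, 5), (7, 6), (7, 9), (7, 10), (7, 13), (7, 14)]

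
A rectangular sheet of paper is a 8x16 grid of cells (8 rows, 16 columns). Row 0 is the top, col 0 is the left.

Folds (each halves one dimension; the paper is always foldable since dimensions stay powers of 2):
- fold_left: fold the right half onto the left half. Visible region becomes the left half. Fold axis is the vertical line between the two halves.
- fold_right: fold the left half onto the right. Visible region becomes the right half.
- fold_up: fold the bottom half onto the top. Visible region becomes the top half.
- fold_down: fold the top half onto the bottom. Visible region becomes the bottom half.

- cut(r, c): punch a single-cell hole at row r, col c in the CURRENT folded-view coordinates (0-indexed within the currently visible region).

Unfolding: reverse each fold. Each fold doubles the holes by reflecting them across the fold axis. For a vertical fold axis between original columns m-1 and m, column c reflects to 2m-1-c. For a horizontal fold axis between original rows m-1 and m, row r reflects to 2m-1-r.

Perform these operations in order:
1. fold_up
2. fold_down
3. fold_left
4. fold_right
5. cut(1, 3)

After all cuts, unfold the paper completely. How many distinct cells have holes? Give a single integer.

Op 1 fold_up: fold axis h@4; visible region now rows[0,4) x cols[0,16) = 4x16
Op 2 fold_down: fold axis h@2; visible region now rows[2,4) x cols[0,16) = 2x16
Op 3 fold_left: fold axis v@8; visible region now rows[2,4) x cols[0,8) = 2x8
Op 4 fold_right: fold axis v@4; visible region now rows[2,4) x cols[4,8) = 2x4
Op 5 cut(1, 3): punch at orig (3,7); cuts so far [(3, 7)]; region rows[2,4) x cols[4,8) = 2x4
Unfold 1 (reflect across v@4): 2 holes -> [(3, 0), (3, 7)]
Unfold 2 (reflect across v@8): 4 holes -> [(3, 0), (3, 7), (3, 8), (3, 15)]
Unfold 3 (reflect across h@2): 8 holes -> [(0, 0), (0, 7), (0, 8), (0, 15), (3, 0), (3, 7), (3, 8), (3, 15)]
Unfold 4 (reflect across h@4): 16 holes -> [(0, 0), (0, 7), (0, 8), (0, 15), (3, 0), (3, 7), (3, 8), (3, 15), (4, 0), (4, 7), (4, 8), (4, 15), (7, 0), (7, 7), (7, 8), (7, 15)]

Answer: 16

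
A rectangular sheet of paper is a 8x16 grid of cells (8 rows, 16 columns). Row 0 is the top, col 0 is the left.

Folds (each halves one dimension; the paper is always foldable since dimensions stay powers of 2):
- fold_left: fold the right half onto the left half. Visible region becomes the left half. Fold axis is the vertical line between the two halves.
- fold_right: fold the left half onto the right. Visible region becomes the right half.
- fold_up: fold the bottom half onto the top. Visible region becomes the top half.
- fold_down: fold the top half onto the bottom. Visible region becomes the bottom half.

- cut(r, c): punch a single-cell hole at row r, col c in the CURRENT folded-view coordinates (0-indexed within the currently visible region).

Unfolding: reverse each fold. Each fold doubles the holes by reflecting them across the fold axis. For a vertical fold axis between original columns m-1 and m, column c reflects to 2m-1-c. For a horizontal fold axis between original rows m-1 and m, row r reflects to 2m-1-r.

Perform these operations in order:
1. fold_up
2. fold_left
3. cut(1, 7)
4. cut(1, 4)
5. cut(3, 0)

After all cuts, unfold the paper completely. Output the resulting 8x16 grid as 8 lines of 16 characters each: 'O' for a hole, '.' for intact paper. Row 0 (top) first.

Op 1 fold_up: fold axis h@4; visible region now rows[0,4) x cols[0,16) = 4x16
Op 2 fold_left: fold axis v@8; visible region now rows[0,4) x cols[0,8) = 4x8
Op 3 cut(1, 7): punch at orig (1,7); cuts so far [(1, 7)]; region rows[0,4) x cols[0,8) = 4x8
Op 4 cut(1, 4): punch at orig (1,4); cuts so far [(1, 4), (1, 7)]; region rows[0,4) x cols[0,8) = 4x8
Op 5 cut(3, 0): punch at orig (3,0); cuts so far [(1, 4), (1, 7), (3, 0)]; region rows[0,4) x cols[0,8) = 4x8
Unfold 1 (reflect across v@8): 6 holes -> [(1, 4), (1, 7), (1, 8), (1, 11), (3, 0), (3, 15)]
Unfold 2 (reflect across h@4): 12 holes -> [(1, 4), (1, 7), (1, 8), (1, 11), (3, 0), (3, 15), (4, 0), (4, 15), (6, 4), (6, 7), (6, 8), (6, 11)]

Answer: ................
....O..OO..O....
................
O..............O
O..............O
................
....O..OO..O....
................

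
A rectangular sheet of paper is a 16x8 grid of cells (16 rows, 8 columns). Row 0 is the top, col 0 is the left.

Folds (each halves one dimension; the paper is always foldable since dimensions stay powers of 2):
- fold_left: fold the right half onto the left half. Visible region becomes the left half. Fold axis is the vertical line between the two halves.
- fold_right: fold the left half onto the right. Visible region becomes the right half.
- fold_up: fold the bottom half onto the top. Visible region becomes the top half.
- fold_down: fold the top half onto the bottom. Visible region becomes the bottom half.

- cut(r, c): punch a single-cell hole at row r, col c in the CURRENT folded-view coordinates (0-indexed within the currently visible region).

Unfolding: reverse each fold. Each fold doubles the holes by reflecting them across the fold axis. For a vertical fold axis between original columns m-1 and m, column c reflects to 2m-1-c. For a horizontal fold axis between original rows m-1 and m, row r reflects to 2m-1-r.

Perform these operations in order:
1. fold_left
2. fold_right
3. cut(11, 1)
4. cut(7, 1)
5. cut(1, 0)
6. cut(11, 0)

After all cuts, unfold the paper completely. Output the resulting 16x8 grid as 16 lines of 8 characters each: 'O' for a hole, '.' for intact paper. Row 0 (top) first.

Answer: ........
.OO..OO.
........
........
........
........
........
O..OO..O
........
........
........
OOOOOOOO
........
........
........
........

Derivation:
Op 1 fold_left: fold axis v@4; visible region now rows[0,16) x cols[0,4) = 16x4
Op 2 fold_right: fold axis v@2; visible region now rows[0,16) x cols[2,4) = 16x2
Op 3 cut(11, 1): punch at orig (11,3); cuts so far [(11, 3)]; region rows[0,16) x cols[2,4) = 16x2
Op 4 cut(7, 1): punch at orig (7,3); cuts so far [(7, 3), (11, 3)]; region rows[0,16) x cols[2,4) = 16x2
Op 5 cut(1, 0): punch at orig (1,2); cuts so far [(1, 2), (7, 3), (11, 3)]; region rows[0,16) x cols[2,4) = 16x2
Op 6 cut(11, 0): punch at orig (11,2); cuts so far [(1, 2), (7, 3), (11, 2), (11, 3)]; region rows[0,16) x cols[2,4) = 16x2
Unfold 1 (reflect across v@2): 8 holes -> [(1, 1), (1, 2), (7, 0), (7, 3), (11, 0), (11, 1), (11, 2), (11, 3)]
Unfold 2 (reflect across v@4): 16 holes -> [(1, 1), (1, 2), (1, 5), (1, 6), (7, 0), (7, 3), (7, 4), (7, 7), (11, 0), (11, 1), (11, 2), (11, 3), (11, 4), (11, 5), (11, 6), (11, 7)]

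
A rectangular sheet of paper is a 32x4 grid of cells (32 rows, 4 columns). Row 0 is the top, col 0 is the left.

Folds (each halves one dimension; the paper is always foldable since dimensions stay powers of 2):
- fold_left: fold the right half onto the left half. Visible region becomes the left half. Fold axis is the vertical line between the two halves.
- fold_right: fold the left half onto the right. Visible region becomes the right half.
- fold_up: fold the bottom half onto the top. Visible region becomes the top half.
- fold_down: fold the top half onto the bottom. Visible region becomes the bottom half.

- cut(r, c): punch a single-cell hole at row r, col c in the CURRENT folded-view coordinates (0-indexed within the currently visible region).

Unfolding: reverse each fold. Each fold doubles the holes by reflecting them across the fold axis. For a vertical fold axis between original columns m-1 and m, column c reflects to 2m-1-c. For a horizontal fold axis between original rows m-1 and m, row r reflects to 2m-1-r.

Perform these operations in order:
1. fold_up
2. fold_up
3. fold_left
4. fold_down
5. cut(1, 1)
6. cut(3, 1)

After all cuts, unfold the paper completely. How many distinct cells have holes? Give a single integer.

Op 1 fold_up: fold axis h@16; visible region now rows[0,16) x cols[0,4) = 16x4
Op 2 fold_up: fold axis h@8; visible region now rows[0,8) x cols[0,4) = 8x4
Op 3 fold_left: fold axis v@2; visible region now rows[0,8) x cols[0,2) = 8x2
Op 4 fold_down: fold axis h@4; visible region now rows[4,8) x cols[0,2) = 4x2
Op 5 cut(1, 1): punch at orig (5,1); cuts so far [(5, 1)]; region rows[4,8) x cols[0,2) = 4x2
Op 6 cut(3, 1): punch at orig (7,1); cuts so far [(5, 1), (7, 1)]; region rows[4,8) x cols[0,2) = 4x2
Unfold 1 (reflect across h@4): 4 holes -> [(0, 1), (2, 1), (5, 1), (7, 1)]
Unfold 2 (reflect across v@2): 8 holes -> [(0, 1), (0, 2), (2, 1), (2, 2), (5, 1), (5, 2), (7, 1), (7, 2)]
Unfold 3 (reflect across h@8): 16 holes -> [(0, 1), (0, 2), (2, 1), (2, 2), (5, 1), (5, 2), (7, 1), (7, 2), (8, 1), (8, 2), (10, 1), (10, 2), (13, 1), (13, 2), (15, 1), (15, 2)]
Unfold 4 (reflect across h@16): 32 holes -> [(0, 1), (0, 2), (2, 1), (2, 2), (5, 1), (5, 2), (7, 1), (7, 2), (8, 1), (8, 2), (10, 1), (10, 2), (13, 1), (13, 2), (15, 1), (15, 2), (16, 1), (16, 2), (18, 1), (18, 2), (21, 1), (21, 2), (23, 1), (23, 2), (24, 1), (24, 2), (26, 1), (26, 2), (29, 1), (29, 2), (31, 1), (31, 2)]

Answer: 32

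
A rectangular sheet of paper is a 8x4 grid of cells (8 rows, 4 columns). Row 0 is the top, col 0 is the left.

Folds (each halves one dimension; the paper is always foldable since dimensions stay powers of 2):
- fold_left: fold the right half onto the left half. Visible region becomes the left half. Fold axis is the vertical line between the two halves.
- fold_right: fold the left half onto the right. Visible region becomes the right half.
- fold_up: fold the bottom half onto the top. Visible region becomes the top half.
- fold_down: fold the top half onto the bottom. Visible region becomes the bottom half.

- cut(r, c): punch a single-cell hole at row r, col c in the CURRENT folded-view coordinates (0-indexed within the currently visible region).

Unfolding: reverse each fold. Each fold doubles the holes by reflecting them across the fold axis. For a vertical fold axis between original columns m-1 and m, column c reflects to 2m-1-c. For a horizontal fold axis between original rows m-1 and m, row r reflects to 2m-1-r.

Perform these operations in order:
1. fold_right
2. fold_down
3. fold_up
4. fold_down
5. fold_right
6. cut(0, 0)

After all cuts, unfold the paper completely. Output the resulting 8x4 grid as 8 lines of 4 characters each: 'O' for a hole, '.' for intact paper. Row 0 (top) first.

Op 1 fold_right: fold axis v@2; visible region now rows[0,8) x cols[2,4) = 8x2
Op 2 fold_down: fold axis h@4; visible region now rows[4,8) x cols[2,4) = 4x2
Op 3 fold_up: fold axis h@6; visible region now rows[4,6) x cols[2,4) = 2x2
Op 4 fold_down: fold axis h@5; visible region now rows[5,6) x cols[2,4) = 1x2
Op 5 fold_right: fold axis v@3; visible region now rows[5,6) x cols[3,4) = 1x1
Op 6 cut(0, 0): punch at orig (5,3); cuts so far [(5, 3)]; region rows[5,6) x cols[3,4) = 1x1
Unfold 1 (reflect across v@3): 2 holes -> [(5, 2), (5, 3)]
Unfold 2 (reflect across h@5): 4 holes -> [(4, 2), (4, 3), (5, 2), (5, 3)]
Unfold 3 (reflect across h@6): 8 holes -> [(4, 2), (4, 3), (5, 2), (5, 3), (6, 2), (6, 3), (7, 2), (7, 3)]
Unfold 4 (reflect across h@4): 16 holes -> [(0, 2), (0, 3), (1, 2), (1, 3), (2, 2), (2, 3), (3, 2), (3, 3), (4, 2), (4, 3), (5, 2), (5, 3), (6, 2), (6, 3), (7, 2), (7, 3)]
Unfold 5 (reflect across v@2): 32 holes -> [(0, 0), (0, 1), (0, 2), (0, 3), (1, 0), (1, 1), (1, 2), (1, 3), (2, 0), (2, 1), (2, 2), (2, 3), (3, 0), (3, 1), (3, 2), (3, 3), (4, 0), (4, 1), (4, 2), (4, 3), (5, 0), (5, 1), (5, 2), (5, 3), (6, 0), (6, 1), (6, 2), (6, 3), (7, 0), (7, 1), (7, 2), (7, 3)]

Answer: OOOO
OOOO
OOOO
OOOO
OOOO
OOOO
OOOO
OOOO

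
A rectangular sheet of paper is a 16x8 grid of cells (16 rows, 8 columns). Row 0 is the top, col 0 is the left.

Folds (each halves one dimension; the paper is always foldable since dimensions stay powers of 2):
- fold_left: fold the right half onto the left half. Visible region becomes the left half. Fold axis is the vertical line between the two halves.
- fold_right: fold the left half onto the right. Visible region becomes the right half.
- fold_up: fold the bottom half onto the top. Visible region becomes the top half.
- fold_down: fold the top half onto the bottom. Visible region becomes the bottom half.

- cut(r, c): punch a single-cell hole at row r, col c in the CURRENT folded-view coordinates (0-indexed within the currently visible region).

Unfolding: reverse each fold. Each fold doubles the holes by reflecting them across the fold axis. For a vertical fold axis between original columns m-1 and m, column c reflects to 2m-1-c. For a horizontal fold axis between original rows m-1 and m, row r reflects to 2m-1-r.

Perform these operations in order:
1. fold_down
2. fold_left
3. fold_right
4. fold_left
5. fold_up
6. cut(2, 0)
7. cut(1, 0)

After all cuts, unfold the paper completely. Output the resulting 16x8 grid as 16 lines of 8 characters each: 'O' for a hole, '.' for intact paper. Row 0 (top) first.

Op 1 fold_down: fold axis h@8; visible region now rows[8,16) x cols[0,8) = 8x8
Op 2 fold_left: fold axis v@4; visible region now rows[8,16) x cols[0,4) = 8x4
Op 3 fold_right: fold axis v@2; visible region now rows[8,16) x cols[2,4) = 8x2
Op 4 fold_left: fold axis v@3; visible region now rows[8,16) x cols[2,3) = 8x1
Op 5 fold_up: fold axis h@12; visible region now rows[8,12) x cols[2,3) = 4x1
Op 6 cut(2, 0): punch at orig (10,2); cuts so far [(10, 2)]; region rows[8,12) x cols[2,3) = 4x1
Op 7 cut(1, 0): punch at orig (9,2); cuts so far [(9, 2), (10, 2)]; region rows[8,12) x cols[2,3) = 4x1
Unfold 1 (reflect across h@12): 4 holes -> [(9, 2), (10, 2), (13, 2), (14, 2)]
Unfold 2 (reflect across v@3): 8 holes -> [(9, 2), (9, 3), (10, 2), (10, 3), (13, 2), (13, 3), (14, 2), (14, 3)]
Unfold 3 (reflect across v@2): 16 holes -> [(9, 0), (9, 1), (9, 2), (9, 3), (10, 0), (10, 1), (10, 2), (10, 3), (13, 0), (13, 1), (13, 2), (13, 3), (14, 0), (14, 1), (14, 2), (14, 3)]
Unfold 4 (reflect across v@4): 32 holes -> [(9, 0), (9, 1), (9, 2), (9, 3), (9, 4), (9, 5), (9, 6), (9, 7), (10, 0), (10, 1), (10, 2), (10, 3), (10, 4), (10, 5), (10, 6), (10, 7), (13, 0), (13, 1), (13, 2), (13, 3), (13, 4), (13, 5), (13, 6), (13, 7), (14, 0), (14, 1), (14, 2), (14, 3), (14, 4), (14, 5), (14, 6), (14, 7)]
Unfold 5 (reflect across h@8): 64 holes -> [(1, 0), (1, 1), (1, 2), (1, 3), (1, 4), (1, 5), (1, 6), (1, 7), (2, 0), (2, 1), (2, 2), (2, 3), (2, 4), (2, 5), (2, 6), (2, 7), (5, 0), (5, 1), (5, 2), (5, 3), (5, 4), (5, 5), (5, 6), (5, 7), (6, 0), (6, 1), (6, 2), (6, 3), (6, 4), (6, 5), (6, 6), (6, 7), (9, 0), (9, 1), (9, 2), (9, 3), (9, 4), (9, 5), (9, 6), (9, 7), (10, 0), (10, 1), (10, 2), (10, 3), (10, 4), (10, 5), (10, 6), (10, 7), (13, 0), (13, 1), (13, 2), (13, 3), (13, 4), (13, 5), (13, 6), (13, 7), (14, 0), (14, 1), (14, 2), (14, 3), (14, 4), (14, 5), (14, 6), (14, 7)]

Answer: ........
OOOOOOOO
OOOOOOOO
........
........
OOOOOOOO
OOOOOOOO
........
........
OOOOOOOO
OOOOOOOO
........
........
OOOOOOOO
OOOOOOOO
........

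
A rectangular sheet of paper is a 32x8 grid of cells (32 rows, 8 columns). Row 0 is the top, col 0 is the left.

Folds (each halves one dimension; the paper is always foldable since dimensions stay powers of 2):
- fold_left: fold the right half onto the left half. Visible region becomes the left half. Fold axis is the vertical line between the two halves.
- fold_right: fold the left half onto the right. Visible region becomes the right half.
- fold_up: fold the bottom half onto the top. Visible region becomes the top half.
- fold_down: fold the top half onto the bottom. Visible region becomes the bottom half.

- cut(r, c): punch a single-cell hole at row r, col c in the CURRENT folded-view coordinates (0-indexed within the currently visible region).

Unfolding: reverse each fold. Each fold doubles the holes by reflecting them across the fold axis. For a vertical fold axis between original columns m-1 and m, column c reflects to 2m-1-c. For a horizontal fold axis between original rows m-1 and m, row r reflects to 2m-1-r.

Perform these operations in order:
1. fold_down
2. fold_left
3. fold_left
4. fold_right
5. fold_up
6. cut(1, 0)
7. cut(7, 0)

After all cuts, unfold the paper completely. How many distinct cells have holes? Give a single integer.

Op 1 fold_down: fold axis h@16; visible region now rows[16,32) x cols[0,8) = 16x8
Op 2 fold_left: fold axis v@4; visible region now rows[16,32) x cols[0,4) = 16x4
Op 3 fold_left: fold axis v@2; visible region now rows[16,32) x cols[0,2) = 16x2
Op 4 fold_right: fold axis v@1; visible region now rows[16,32) x cols[1,2) = 16x1
Op 5 fold_up: fold axis h@24; visible region now rows[16,24) x cols[1,2) = 8x1
Op 6 cut(1, 0): punch at orig (17,1); cuts so far [(17, 1)]; region rows[16,24) x cols[1,2) = 8x1
Op 7 cut(7, 0): punch at orig (23,1); cuts so far [(17, 1), (23, 1)]; region rows[16,24) x cols[1,2) = 8x1
Unfold 1 (reflect across h@24): 4 holes -> [(17, 1), (23, 1), (24, 1), (30, 1)]
Unfold 2 (reflect across v@1): 8 holes -> [(17, 0), (17, 1), (23, 0), (23, 1), (24, 0), (24, 1), (30, 0), (30, 1)]
Unfold 3 (reflect across v@2): 16 holes -> [(17, 0), (17, 1), (17, 2), (17, 3), (23, 0), (23, 1), (23, 2), (23, 3), (24, 0), (24, 1), (24, 2), (24, 3), (30, 0), (30, 1), (30, 2), (30, 3)]
Unfold 4 (reflect across v@4): 32 holes -> [(17, 0), (17, 1), (17, 2), (17, 3), (17, 4), (17, 5), (17, 6), (17, 7), (23, 0), (23, 1), (23, 2), (23, 3), (23, 4), (23, 5), (23, 6), (23, 7), (24, 0), (24, 1), (24, 2), (24, 3), (24, 4), (24, 5), (24, 6), (24, 7), (30, 0), (30, 1), (30, 2), (30, 3), (30, 4), (30, 5), (30, 6), (30, 7)]
Unfold 5 (reflect across h@16): 64 holes -> [(1, 0), (1, 1), (1, 2), (1, 3), (1, 4), (1, 5), (1, 6), (1, 7), (7, 0), (7, 1), (7, 2), (7, 3), (7, 4), (7, 5), (7, 6), (7, 7), (8, 0), (8, 1), (8, 2), (8, 3), (8, 4), (8, 5), (8, 6), (8, 7), (14, 0), (14, 1), (14, 2), (14, 3), (14, 4), (14, 5), (14, 6), (14, 7), (17, 0), (17, 1), (17, 2), (17, 3), (17, 4), (17, 5), (17, 6), (17, 7), (23, 0), (23, 1), (23, 2), (23, 3), (23, 4), (23, 5), (23, 6), (23, 7), (24, 0), (24, 1), (24, 2), (24, 3), (24, 4), (24, 5), (24, 6), (24, 7), (30, 0), (30, 1), (30, 2), (30, 3), (30, 4), (30, 5), (30, 6), (30, 7)]

Answer: 64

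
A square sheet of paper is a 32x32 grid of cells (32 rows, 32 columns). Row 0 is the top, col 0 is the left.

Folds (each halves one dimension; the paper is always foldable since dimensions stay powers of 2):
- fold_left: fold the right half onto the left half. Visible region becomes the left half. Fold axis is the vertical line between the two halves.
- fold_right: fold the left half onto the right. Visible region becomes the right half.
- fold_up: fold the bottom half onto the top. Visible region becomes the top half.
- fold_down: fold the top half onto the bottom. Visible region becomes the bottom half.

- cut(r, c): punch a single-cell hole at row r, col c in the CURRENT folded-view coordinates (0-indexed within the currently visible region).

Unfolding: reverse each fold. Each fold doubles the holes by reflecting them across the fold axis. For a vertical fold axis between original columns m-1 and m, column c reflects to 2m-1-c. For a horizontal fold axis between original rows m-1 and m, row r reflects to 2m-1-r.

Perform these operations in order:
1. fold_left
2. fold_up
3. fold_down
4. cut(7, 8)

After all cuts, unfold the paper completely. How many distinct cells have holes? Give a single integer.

Op 1 fold_left: fold axis v@16; visible region now rows[0,32) x cols[0,16) = 32x16
Op 2 fold_up: fold axis h@16; visible region now rows[0,16) x cols[0,16) = 16x16
Op 3 fold_down: fold axis h@8; visible region now rows[8,16) x cols[0,16) = 8x16
Op 4 cut(7, 8): punch at orig (15,8); cuts so far [(15, 8)]; region rows[8,16) x cols[0,16) = 8x16
Unfold 1 (reflect across h@8): 2 holes -> [(0, 8), (15, 8)]
Unfold 2 (reflect across h@16): 4 holes -> [(0, 8), (15, 8), (16, 8), (31, 8)]
Unfold 3 (reflect across v@16): 8 holes -> [(0, 8), (0, 23), (15, 8), (15, 23), (16, 8), (16, 23), (31, 8), (31, 23)]

Answer: 8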